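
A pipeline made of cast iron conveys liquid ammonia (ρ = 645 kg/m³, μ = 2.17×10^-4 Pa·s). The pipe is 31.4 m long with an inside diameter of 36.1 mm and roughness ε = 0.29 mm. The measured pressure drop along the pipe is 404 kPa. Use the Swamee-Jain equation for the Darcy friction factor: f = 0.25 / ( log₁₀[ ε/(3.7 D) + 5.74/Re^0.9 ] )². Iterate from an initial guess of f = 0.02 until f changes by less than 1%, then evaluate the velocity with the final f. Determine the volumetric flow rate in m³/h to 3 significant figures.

Rearranging Darcy-Weisbach: V = √(2·ΔP·D/(f·L·ρ)). With ε/D = 0.00029/0.0361 = 0.00803, iterate starting from f = 0.02:
  f = 0.02 → V = √(2·4.04e+05·0.0361/(0.02·31.4·645)) = 8.486 m/s; Re = ρVD/μ = 9.106e+05; f → 0.03538
  f = 0.03538 → V = 6.381 m/s; Re = 6.846e+05; f → 0.03541
Converged (Δf/f < 1%). With the final f = 0.03541: V = √(2·4.04e+05·0.0361/(0.03541·31.4·645)) = 6.377 m/s.
Q = V·A = 6.377·(π/4·0.0361²) = 0.006527 m³/s = 23.5 m³/h.

Q ≈ 23.5 m³/h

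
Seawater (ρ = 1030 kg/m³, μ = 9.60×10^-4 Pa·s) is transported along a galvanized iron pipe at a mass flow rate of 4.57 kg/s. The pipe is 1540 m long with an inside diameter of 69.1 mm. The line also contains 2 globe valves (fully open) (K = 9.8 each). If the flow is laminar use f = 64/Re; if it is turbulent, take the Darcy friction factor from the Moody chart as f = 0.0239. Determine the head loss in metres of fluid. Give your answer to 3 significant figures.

h_f ≈ 39.4 m

A = πD²/4 = π(0.0691)²/4 = 0.00375 m²; mean velocity V = ṁ/(ρA) = 4.57/(1030 · 0.00375) = 1.183 m/s.
Reynolds number Re = ρVD/μ = 1030 · 1.183 · 0.0691 / 0.00096 = 8.772e+04.
Re > 4000 → turbulent; use the Moody-chart value f = 0.0239.
Total minor-loss coefficient ΣK = 2·9.8 = 19.6.
ΔP = [f·L/D + ΣK]·(ρV²/2) = [0.0239·1540/0.0691 + 19.6]·(1030·1.183²/2) = [532.6 + 19.6]·720.9 = 3.981e+05 Pa.
Head loss h_f = ΔP/(ρg) = 3.981e+05/(1030·9.81) = 39.4 m.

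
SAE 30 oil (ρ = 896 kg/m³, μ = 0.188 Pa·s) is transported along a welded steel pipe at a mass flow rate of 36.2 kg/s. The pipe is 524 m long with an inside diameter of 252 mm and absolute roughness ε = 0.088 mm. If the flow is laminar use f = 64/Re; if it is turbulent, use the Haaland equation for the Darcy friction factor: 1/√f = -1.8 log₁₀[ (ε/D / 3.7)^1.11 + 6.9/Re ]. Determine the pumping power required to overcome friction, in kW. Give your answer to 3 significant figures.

P ≈ 1.62 kW

A = πD²/4 = π(0.252)²/4 = 0.04988 m²; mean velocity V = ṁ/(ρA) = 36.2/(896 · 0.04988) = 0.81 m/s.
Reynolds number Re = ρVD/μ = 896 · 0.81 · 0.252 / 0.188 = 972.9.
Re < 2300 → laminar flow, so f = 64/Re = 64/972.9 = 0.06578 (the turbulent correlation is not needed).
Darcy-Weisbach: ΔP = f(L/D)(ρV²/2) = 0.06578·(524/0.252)·(896·0.81²/2) = 0.06578·2079·294 = 4.021e+04 Pa.
Q = ṁ/ρ = 36.2/896 = 0.0404 m³/s.
Pumping power P = QΔP = 0.0404·4.021e+04 = 1625 W = 1.62 kW.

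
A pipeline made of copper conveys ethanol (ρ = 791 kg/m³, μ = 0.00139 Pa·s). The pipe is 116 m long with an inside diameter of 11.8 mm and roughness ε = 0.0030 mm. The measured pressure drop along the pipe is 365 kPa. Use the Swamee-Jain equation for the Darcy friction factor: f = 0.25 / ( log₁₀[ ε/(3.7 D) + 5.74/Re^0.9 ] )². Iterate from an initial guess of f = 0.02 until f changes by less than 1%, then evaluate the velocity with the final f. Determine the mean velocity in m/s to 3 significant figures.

V ≈ 1.77 m/s

Rearranging Darcy-Weisbach: V = √(2·ΔP·D/(f·L·ρ)). With ε/D = 3e-06/0.0118 = 0.000254, iterate starting from f = 0.02:
  f = 0.02 → V = √(2·3.65e+05·0.0118/(0.02·116·791)) = 2.167 m/s; Re = ρVD/μ = 1.455e+04; f → 0.02854
  f = 0.02854 → V = 1.814 m/s; Re = 1.218e+04; f → 0.02985
  f = 0.02985 → V = 1.773 m/s; Re = 1.191e+04; f → 0.03002
Converged (Δf/f < 1%). With the final f = 0.03002: V = √(2·3.65e+05·0.0118/(0.03002·116·791)) = 1.768 m/s.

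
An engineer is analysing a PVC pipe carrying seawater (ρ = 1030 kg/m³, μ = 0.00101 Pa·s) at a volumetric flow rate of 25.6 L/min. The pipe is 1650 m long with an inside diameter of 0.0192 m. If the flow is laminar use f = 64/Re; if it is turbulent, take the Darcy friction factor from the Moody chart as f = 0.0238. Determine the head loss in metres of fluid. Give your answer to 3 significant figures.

Q = 25.6 L/min = 25.6/60000 = 0.0004267 m³/s.
Cross-sectional area A = πD²/4 = π(0.0192)²/4 = 0.0002895 m²; mean velocity V = Q/A = 0.0004267/0.0002895 = 1.474 m/s.
Reynolds number Re = ρVD/μ = 1030 · 1.474 · 0.0192 / 0.00101 = 2.885e+04.
Re > 4000 → turbulent; use the Moody-chart value f = 0.0238.
Darcy-Weisbach: ΔP = f(L/D)(ρV²/2) = 0.0238·(1650/0.0192)·(1030·1.474²/2) = 0.0238·8.594e+04·1118 = 2.287e+06 Pa.
Head loss h_f = ΔP/(ρg) = 2.287e+06/(1030·9.81) = 226 m.

h_f ≈ 226 m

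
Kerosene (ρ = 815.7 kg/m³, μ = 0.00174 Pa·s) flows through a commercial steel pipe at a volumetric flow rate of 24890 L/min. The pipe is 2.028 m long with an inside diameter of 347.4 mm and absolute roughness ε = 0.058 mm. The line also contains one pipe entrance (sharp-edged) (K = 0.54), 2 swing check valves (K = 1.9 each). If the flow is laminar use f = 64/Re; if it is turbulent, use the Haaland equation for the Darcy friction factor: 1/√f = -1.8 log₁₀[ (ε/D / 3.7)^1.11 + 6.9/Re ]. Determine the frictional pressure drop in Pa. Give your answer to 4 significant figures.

Q = 24890 L/min = 24890/60000 = 0.4148 m³/s.
Cross-sectional area A = πD²/4 = π(0.3474)²/4 = 0.09479 m²; mean velocity V = Q/A = 0.4148/0.09479 = 4.376 m/s.
Reynolds number Re = ρVD/μ = 815.7 · 4.376 · 0.3474 / 0.00174 = 7.127e+05.
Re > 4000 → turbulent. Relative roughness ε/D = 5.8e-05/0.3474 = 0.000167. Haaland: 1/√f = -1.8 log₁₀[(0.000167/3.7)^1.11 + 6.9/7.127e+05] = -1.8 log₁₀[1.5e-05 + 9.68e-06] = 8.293, so f = 0.01454.
Total minor-loss coefficient ΣK = 1·0.54 + 2·1.9 = 4.34.
ΔP = [f·L/D + ΣK]·(ρV²/2) = [0.01454·2.028/0.3474 + 4.34]·(815.7·4.376²/2) = [0.08487 + 4.34]·7812 = 3.457e+04 Pa.

ΔP ≈ 34570 Pa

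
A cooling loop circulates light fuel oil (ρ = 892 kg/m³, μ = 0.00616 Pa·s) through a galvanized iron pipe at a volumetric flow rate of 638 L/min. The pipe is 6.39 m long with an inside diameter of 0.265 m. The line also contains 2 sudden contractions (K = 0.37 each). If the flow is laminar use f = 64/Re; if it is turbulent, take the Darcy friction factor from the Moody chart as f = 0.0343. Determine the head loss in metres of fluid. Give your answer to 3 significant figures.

h_f ≈ 0.00297 m

Q = 638 L/min = 638/60000 = 0.01063 m³/s.
Cross-sectional area A = πD²/4 = π(0.265)²/4 = 0.05515 m²; mean velocity V = Q/A = 0.01063/0.05515 = 0.1928 m/s.
Reynolds number Re = ρVD/μ = 892 · 0.1928 · 0.265 / 0.00616 = 7398.
Re > 4000 → turbulent; use the Moody-chart value f = 0.0343.
Total minor-loss coefficient ΣK = 2·0.37 = 0.74.
ΔP = [f·L/D + ΣK]·(ρV²/2) = [0.0343·6.39/0.265 + 0.74]·(892·0.1928²/2) = [0.8271 + 0.74]·16.58 = 25.98 Pa.
Head loss h_f = ΔP/(ρg) = 25.98/(892·9.81) = 0.00297 m.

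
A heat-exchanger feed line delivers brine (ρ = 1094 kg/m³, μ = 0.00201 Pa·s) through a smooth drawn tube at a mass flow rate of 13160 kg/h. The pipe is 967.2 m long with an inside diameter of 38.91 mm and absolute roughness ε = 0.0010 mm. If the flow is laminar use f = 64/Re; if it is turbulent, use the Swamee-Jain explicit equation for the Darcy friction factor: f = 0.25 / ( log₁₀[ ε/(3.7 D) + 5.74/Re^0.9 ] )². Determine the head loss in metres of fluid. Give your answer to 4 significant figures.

h_f ≈ 201.0 m

ṁ = 13160 kg/h = 13160/3600 = 3.656 kg/s.
A = πD²/4 = π(0.03891)²/4 = 0.001189 m²; mean velocity V = ṁ/(ρA) = 3.656/(1094 · 0.001189) = 2.81 m/s.
Reynolds number Re = ρVD/μ = 1094 · 2.81 · 0.03891 / 0.00201 = 5.951e+04.
Re > 4000 → turbulent. Relative roughness ε/D = 1e-06/0.03891 = 2.57e-05. Swamee-Jain: f = 0.25/(log₁₀[2.57e-05/3.7 + 5.74/5.951e+04^0.9])² = 0.25/(log₁₀[6.95e-06 + 0.00029])² = 0.25/(-3.528)² = 0.02009.
Darcy-Weisbach: ΔP = f(L/D)(ρV²/2) = 0.02009·(967.2/0.03891)·(1094·2.81²/2) = 0.02009·2.486e+04·4320 = 2.157e+06 Pa.
Head loss h_f = ΔP/(ρg) = 2.157e+06/(1094·9.81) = 201.0 m.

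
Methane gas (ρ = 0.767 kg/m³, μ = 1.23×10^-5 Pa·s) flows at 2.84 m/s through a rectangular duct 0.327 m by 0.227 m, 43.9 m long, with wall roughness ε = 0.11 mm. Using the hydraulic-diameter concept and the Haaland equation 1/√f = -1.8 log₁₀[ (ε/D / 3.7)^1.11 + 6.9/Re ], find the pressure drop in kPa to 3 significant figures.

Hydraulic diameter D_h = 4A/P = 4·(0.327·0.227)/(2·(0.327+0.227)) = 0.2969/1.108 = 0.268 m.
Re = ρVD_h/μ = 0.767·2.84·0.268/1.23e-05 = 4.746e+04.
ε/D_h = 0.00011/0.268 = 0.00041; Haaland gives 1/√f = -1.8 log₁₀[4.07e-05+0.000145] = 6.714, so f = 0.02218.
ΔP = f(L/D_h)(ρV²/2) = 0.02218·43.9/0.268·3.093 = 11.24 Pa.
ΔP = 0.0112 kPa.

ΔP ≈ 0.0112 kPa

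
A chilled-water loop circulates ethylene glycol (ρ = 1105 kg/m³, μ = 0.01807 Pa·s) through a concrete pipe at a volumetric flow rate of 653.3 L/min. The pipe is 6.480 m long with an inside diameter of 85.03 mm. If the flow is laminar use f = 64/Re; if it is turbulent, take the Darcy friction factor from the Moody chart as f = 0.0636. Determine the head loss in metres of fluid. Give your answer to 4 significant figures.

h_f ≈ 0.9083 m

Q = 653.3 L/min = 653.3/60000 = 0.01089 m³/s.
Cross-sectional area A = πD²/4 = π(0.08503)²/4 = 0.005679 m²; mean velocity V = Q/A = 0.01089/0.005679 = 1.917 m/s.
Reynolds number Re = ρVD/μ = 1105 · 1.917 · 0.08503 / 0.0181 = 9970.
Re > 4000 → turbulent; use the Moody-chart value f = 0.0636.
Darcy-Weisbach: ΔP = f(L/D)(ρV²/2) = 0.0636·(6.48/0.08503)·(1105·1.917²/2) = 0.0636·76.21·2031 = 9846 Pa.
Head loss h_f = ΔP/(ρg) = 9846/(1105·9.81) = 0.9083 m.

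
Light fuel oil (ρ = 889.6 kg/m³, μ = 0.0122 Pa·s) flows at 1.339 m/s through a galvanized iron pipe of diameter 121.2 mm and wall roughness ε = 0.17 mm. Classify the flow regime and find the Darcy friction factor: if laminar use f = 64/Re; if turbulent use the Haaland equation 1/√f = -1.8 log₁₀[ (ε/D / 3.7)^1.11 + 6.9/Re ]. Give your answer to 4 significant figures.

f ≈ 0.03152

Re = ρVD/μ = 889.6·1.339·0.1212/0.0122 = 1.183e+04.
Re > 4000 → turbulent. ε/D = 0.00017/0.1212 = 0.0014; Haaland: 1/√f = -1.8 log₁₀[0.000159 + 0.000583] = 5.633, so f = 0.03152.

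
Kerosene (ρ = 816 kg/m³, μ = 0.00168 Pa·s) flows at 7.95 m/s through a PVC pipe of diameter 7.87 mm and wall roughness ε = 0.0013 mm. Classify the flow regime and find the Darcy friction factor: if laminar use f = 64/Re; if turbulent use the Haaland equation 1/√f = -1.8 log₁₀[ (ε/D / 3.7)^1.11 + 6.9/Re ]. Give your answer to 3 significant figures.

Re = ρVD/μ = 816·7.95·0.00787/0.00168 = 3.039e+04.
Re > 4000 → turbulent. ε/D = 1.3e-06/0.00787 = 0.000165; Haaland: 1/√f = -1.8 log₁₀[1.48e-05 + 0.000227] = 6.51, so f = 0.0236.

f ≈ 0.0236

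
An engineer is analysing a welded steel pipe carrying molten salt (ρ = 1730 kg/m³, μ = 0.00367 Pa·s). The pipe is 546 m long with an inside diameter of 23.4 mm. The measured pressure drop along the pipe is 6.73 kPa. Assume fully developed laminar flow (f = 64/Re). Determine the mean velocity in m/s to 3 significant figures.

For laminar flow, f = 64/Re with Re = ρVD/μ, so Darcy-Weisbach reduces to ΔP = 32μLV/D². Solving for V: V = ΔP·D²/(32μL) = 6730·(0.0234)²/(32·0.00367·546) = 0.05747 m/s.
Check: Re = ρVD/μ = 1730·0.05747·0.0234/0.00367 = 633.9 < 2300, so the laminar assumption holds.

V ≈ 0.0575 m/s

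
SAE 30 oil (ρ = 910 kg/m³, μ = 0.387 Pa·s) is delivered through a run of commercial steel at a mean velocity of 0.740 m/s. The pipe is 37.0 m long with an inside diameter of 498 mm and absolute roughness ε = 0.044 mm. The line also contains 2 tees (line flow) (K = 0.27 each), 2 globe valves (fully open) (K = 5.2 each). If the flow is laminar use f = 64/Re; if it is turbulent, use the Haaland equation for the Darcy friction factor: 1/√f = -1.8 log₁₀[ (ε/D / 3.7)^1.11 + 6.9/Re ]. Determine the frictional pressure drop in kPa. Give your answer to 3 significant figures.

ΔP ≈ 4.09 kPa

Reynolds number Re = ρVD/μ = 910 · 0.74 · 0.498 / 0.387 = 866.5.
Re < 2300 → laminar flow, so f = 64/Re = 64/866.5 = 0.07386 (the turbulent correlation is not needed).
Total minor-loss coefficient ΣK = 2·0.27 + 2·5.2 = 10.9.
ΔP = [f·L/D + ΣK]·(ρV²/2) = [0.07386·37/0.498 + 10.9]·(910·0.74²/2) = [5.487 + 10.9]·249.2 = 4093 Pa.
ΔP = 4093 Pa = 4.09 kPa.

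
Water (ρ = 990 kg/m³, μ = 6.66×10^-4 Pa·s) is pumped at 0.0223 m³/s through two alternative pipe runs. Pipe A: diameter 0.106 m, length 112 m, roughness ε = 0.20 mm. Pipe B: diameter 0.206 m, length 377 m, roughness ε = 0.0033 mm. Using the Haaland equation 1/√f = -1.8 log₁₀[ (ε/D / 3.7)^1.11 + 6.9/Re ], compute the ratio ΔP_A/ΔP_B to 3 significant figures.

Pipe A: V = Q/A = 0.0223/0.008825 = 2.527 m/s; Re = 3.982e+05; ε/D = 0.00189; Haaland → f = 0.02353; ΔP_A = f(L/D)(ρV²/2) = 7.858e+04 Pa.
Pipe B: V = Q/A = 0.0223/0.03333 = 0.6691 m/s; Re = 2.049e+05; ε/D = 1.6e-05; Haaland → f = 0.01553; ΔP_B = f(L/D)(ρV²/2) = 6297 Pa.
ΔP_A/ΔP_B = 7.858e+04/6297 = 12.5.

ΔP_A/ΔP_B ≈ 12.5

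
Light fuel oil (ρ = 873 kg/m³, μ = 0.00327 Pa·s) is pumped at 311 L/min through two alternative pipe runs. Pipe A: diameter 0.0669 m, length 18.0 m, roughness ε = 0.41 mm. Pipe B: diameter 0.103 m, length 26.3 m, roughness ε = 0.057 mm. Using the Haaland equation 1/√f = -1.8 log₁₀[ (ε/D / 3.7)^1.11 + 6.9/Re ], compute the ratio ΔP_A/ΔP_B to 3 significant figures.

ΔP_A/ΔP_B ≈ 7.49

Pipe A: V = Q/A = 0.005183/0.003515 = 1.475 m/s; Re = 2.634e+04; ε/D = 0.00613; Haaland → f = 0.03508; ΔP_A = f(L/D)(ρV²/2) = 8958 Pa.
Pipe B: V = Q/A = 0.005183/0.008332 = 0.6221 m/s; Re = 1.711e+04; ε/D = 0.000553; Haaland → f = 0.02771; ΔP_B = f(L/D)(ρV²/2) = 1195 Pa.
ΔP_A/ΔP_B = 8958/1195 = 7.49.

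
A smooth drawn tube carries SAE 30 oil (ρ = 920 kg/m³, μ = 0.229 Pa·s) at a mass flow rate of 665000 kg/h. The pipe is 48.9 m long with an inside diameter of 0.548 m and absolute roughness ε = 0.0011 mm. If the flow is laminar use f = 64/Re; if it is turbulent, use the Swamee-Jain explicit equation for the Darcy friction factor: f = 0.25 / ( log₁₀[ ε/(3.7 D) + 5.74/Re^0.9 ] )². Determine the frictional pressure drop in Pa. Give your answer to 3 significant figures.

ṁ = 665000 kg/h = 665000/3600 = 184.7 kg/s.
A = πD²/4 = π(0.548)²/4 = 0.2359 m²; mean velocity V = ṁ/(ρA) = 184.7/(920 · 0.2359) = 0.8513 m/s.
Reynolds number Re = ρVD/μ = 920 · 0.8513 · 0.548 / 0.229 = 1874.
Re < 2300 → laminar flow, so f = 64/Re = 64/1874 = 0.03415 (the turbulent correlation is not needed).
Darcy-Weisbach: ΔP = f(L/D)(ρV²/2) = 0.03415·(48.9/0.548)·(920·0.8513²/2) = 0.03415·89.23·333.4 = 1016 Pa.

ΔP ≈ 1020 Pa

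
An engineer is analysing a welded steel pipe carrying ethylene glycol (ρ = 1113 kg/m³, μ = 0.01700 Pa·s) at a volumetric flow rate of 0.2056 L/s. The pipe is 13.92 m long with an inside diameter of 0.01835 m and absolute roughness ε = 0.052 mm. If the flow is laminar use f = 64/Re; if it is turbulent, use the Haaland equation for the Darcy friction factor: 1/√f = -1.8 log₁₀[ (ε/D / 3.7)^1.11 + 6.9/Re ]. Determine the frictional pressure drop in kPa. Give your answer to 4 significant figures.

ΔP ≈ 17.48 kPa

Q = 0.2056 L/s = 0.2056/1000 = 0.0002056 m³/s.
Cross-sectional area A = πD²/4 = π(0.01835)²/4 = 0.0002645 m²; mean velocity V = Q/A = 0.0002056/0.0002645 = 0.7774 m/s.
Reynolds number Re = ρVD/μ = 1113 · 0.7774 · 0.01835 / 0.017 = 934.
Re < 2300 → laminar flow, so f = 64/Re = 64/934 = 0.06852 (the turbulent correlation is not needed).
Darcy-Weisbach: ΔP = f(L/D)(ρV²/2) = 0.06852·(13.92/0.01835)·(1113·0.7774²/2) = 0.06852·758.6·336.3 = 1.748e+04 Pa.
ΔP = 1.748e+04 Pa = 17.48 kPa.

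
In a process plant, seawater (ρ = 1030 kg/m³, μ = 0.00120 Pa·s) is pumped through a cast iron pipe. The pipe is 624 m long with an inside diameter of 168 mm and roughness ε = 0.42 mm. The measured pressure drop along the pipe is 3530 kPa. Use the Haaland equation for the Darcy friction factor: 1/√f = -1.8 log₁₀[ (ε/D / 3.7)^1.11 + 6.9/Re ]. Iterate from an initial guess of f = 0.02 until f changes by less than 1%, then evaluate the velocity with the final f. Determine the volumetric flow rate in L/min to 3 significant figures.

Rearranging Darcy-Weisbach: V = √(2·ΔP·D/(f·L·ρ)). With ε/D = 0.00042/0.168 = 0.0025, iterate starting from f = 0.02:
  f = 0.02 → V = √(2·3.53e+06·0.168/(0.02·624·1030)) = 9.606 m/s; Re = ρVD/μ = 1.385e+06; f → 0.02502
  f = 0.02502 → V = 8.587 m/s; Re = 1.238e+06; f → 0.02504
Converged (Δf/f < 1%). With the final f = 0.02504: V = √(2·3.53e+06·0.168/(0.02504·624·1030)) = 8.585 m/s.
Q = V·A = 8.585·(π/4·0.168²) = 0.1903 m³/s = 11400 L/min.

Q ≈ 11400 L/min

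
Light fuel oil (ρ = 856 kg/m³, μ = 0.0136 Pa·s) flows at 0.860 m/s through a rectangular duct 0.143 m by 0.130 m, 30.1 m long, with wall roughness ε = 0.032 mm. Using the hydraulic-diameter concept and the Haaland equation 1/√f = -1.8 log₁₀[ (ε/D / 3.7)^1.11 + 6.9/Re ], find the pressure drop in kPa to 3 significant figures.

Hydraulic diameter D_h = 4A/P = 4·(0.143·0.13)/(2·(0.143+0.13)) = 0.07436/0.546 = 0.1362 m.
Re = ρVD_h/μ = 856·0.86·0.1362/0.0136 = 7372.
ε/D_h = 3.2e-05/0.1362 = 0.000235; Haaland gives 1/√f = -1.8 log₁₀[2.19e-05+0.000936] = 5.434, so f = 0.03387.
ΔP = f(L/D_h)(ρV²/2) = 0.03387·30.1/0.1362·316.5 = 2370 Pa.
ΔP = 2.37 kPa.

ΔP ≈ 2.37 kPa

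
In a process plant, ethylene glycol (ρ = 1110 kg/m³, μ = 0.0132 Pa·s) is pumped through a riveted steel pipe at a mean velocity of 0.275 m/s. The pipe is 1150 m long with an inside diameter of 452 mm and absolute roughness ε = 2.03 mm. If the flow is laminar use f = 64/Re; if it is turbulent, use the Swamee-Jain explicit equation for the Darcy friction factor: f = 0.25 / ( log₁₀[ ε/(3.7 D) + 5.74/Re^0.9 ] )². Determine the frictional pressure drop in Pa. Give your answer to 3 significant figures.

Reynolds number Re = ρVD/μ = 1110 · 0.275 · 0.452 / 0.0132 = 1.045e+04.
Re > 4000 → turbulent. Relative roughness ε/D = 0.00203/0.452 = 0.00449. Swamee-Jain: f = 0.25/(log₁₀[0.00449/3.7 + 5.74/1.045e+04^0.9])² = 0.25/(log₁₀[0.00121 + 0.00139])² = 0.25/(-2.585)² = 0.03741.
Darcy-Weisbach: ΔP = f(L/D)(ρV²/2) = 0.03741·(1150/0.452)·(1110·0.275²/2) = 0.03741·2544·41.97 = 3995 Pa.

ΔP ≈ 3990 Pa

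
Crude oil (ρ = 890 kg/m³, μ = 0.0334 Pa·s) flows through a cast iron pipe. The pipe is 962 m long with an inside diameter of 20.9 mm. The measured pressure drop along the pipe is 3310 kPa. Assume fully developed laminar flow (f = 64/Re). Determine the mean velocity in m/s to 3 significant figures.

For laminar flow, f = 64/Re with Re = ρVD/μ, so Darcy-Weisbach reduces to ΔP = 32μLV/D². Solving for V: V = ΔP·D²/(32μL) = 3.31e+06·(0.0209)²/(32·0.0334·962) = 1.406 m/s.
Check: Re = ρVD/μ = 890·1.406·0.0209/0.0334 = 783.1 < 2300, so the laminar assumption holds.

V ≈ 1.41 m/s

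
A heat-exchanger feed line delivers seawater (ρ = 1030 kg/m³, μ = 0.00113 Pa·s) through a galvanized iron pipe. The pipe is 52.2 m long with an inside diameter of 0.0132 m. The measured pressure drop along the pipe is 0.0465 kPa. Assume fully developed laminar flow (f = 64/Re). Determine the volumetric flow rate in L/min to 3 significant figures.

Q ≈ 0.0352 L/min

For laminar flow, f = 64/Re with Re = ρVD/μ, so Darcy-Weisbach reduces to ΔP = 32μLV/D². Solving for V: V = ΔP·D²/(32μL) = 46.5·(0.0132)²/(32·0.00113·52.2) = 0.004292 m/s.
Check: Re = ρVD/μ = 1030·0.004292·0.0132/0.00113 = 51.65 < 2300, so the laminar assumption holds.
Q = V·A = 0.004292·(π/4·0.0132²) = 5.874e-07 m³/s = 0.0352 L/min.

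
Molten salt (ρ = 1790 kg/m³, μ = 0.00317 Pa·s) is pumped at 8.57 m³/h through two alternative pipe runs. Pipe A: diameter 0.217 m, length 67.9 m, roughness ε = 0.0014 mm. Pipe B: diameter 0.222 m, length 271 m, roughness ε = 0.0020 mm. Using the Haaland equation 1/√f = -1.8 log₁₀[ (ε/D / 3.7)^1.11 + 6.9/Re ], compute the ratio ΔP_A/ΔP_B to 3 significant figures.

Pipe A: V = Q/A = 0.002381/0.03698 = 0.06437 m/s; Re = 7887; ε/D = 6.45e-06; Haaland → f = 0.03301; ΔP_A = f(L/D)(ρV²/2) = 38.3 Pa.
Pipe B: V = Q/A = 0.002381/0.03871 = 0.0615 m/s; Re = 7710; ε/D = 9.01e-06; Haaland → f = 0.03322; ΔP_B = f(L/D)(ρV²/2) = 137.3 Pa.
ΔP_A/ΔP_B = 38.3/137.3 = 0.279.

ΔP_A/ΔP_B ≈ 0.279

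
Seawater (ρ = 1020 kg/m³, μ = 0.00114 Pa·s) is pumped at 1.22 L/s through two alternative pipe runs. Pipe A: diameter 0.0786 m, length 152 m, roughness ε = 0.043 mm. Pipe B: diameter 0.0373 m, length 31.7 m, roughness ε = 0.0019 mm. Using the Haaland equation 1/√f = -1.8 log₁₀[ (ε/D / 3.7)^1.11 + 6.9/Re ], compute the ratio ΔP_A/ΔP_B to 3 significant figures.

Pipe A: V = Q/A = 0.00122/0.004852 = 0.2514 m/s; Re = 1.768e+04; ε/D = 0.000547; Haaland → f = 0.0275; ΔP_A = f(L/D)(ρV²/2) = 1714 Pa.
Pipe B: V = Q/A = 0.00122/0.001093 = 1.116 m/s; Re = 3.726e+04; ε/D = 5.09e-05; Haaland → f = 0.02227; ΔP_B = f(L/D)(ρV²/2) = 1.203e+04 Pa.
ΔP_A/ΔP_B = 1714/1.203e+04 = 0.143.

ΔP_A/ΔP_B ≈ 0.143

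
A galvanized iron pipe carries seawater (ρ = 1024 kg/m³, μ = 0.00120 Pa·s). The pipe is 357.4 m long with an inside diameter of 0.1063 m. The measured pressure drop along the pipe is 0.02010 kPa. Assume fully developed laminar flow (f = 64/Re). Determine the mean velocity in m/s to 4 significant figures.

For laminar flow, f = 64/Re with Re = ρVD/μ, so Darcy-Weisbach reduces to ΔP = 32μLV/D². Solving for V: V = ΔP·D²/(32μL) = 20.1·(0.1063)²/(32·0.0012·357.4) = 0.01655 m/s.
Check: Re = ρVD/μ = 1024·0.01655·0.1063/0.0012 = 1501 < 2300, so the laminar assumption holds.

V ≈ 0.01655 m/s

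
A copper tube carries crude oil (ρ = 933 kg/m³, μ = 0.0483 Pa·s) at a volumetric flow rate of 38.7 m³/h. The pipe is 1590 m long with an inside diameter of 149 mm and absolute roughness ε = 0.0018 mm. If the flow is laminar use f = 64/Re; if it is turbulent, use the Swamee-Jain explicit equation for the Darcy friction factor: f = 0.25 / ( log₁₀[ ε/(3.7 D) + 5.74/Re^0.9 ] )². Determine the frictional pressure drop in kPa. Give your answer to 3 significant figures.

Q = 38.7 m³/h = 38.7/3600 = 0.01075 m³/s.
Cross-sectional area A = πD²/4 = π(0.149)²/4 = 0.01744 m²; mean velocity V = Q/A = 0.01075/0.01744 = 0.6165 m/s.
Reynolds number Re = ρVD/μ = 933 · 0.6165 · 0.149 / 0.0483 = 1774.
Re < 2300 → laminar flow, so f = 64/Re = 64/1774 = 0.03607 (the turbulent correlation is not needed).
Darcy-Weisbach: ΔP = f(L/D)(ρV²/2) = 0.03607·(1590/0.149)·(933·0.6165²/2) = 0.03607·1.067e+04·177.3 = 6.824e+04 Pa.
ΔP = 6.824e+04 Pa = 68.2 kPa.

ΔP ≈ 68.2 kPa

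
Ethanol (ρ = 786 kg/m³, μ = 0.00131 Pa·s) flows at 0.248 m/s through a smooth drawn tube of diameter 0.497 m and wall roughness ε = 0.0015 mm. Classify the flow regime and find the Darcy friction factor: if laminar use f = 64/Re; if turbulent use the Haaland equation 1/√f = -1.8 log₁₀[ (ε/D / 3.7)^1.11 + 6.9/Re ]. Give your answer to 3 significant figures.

f ≈ 0.0190

Re = ρVD/μ = 786·0.248·0.497/0.00131 = 7.395e+04.
Re > 4000 → turbulent. ε/D = 1.5e-06/0.497 = 3.02e-06; Haaland: 1/√f = -1.8 log₁₀[1.75e-07 + 9.33e-05] = 7.253, so f = 0.01901.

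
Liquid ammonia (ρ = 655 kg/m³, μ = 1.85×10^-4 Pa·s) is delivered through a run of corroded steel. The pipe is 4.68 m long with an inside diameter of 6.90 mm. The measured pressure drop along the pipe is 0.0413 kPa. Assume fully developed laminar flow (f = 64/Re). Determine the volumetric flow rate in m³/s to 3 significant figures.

Q ≈ 2.65×10^-6 m³/s

For laminar flow, f = 64/Re with Re = ρVD/μ, so Darcy-Weisbach reduces to ΔP = 32μLV/D². Solving for V: V = ΔP·D²/(32μL) = 41.3·(0.0069)²/(32·0.000185·4.68) = 0.07097 m/s.
Check: Re = ρVD/μ = 655·0.07097·0.0069/0.000185 = 1734 < 2300, so the laminar assumption holds.
Q = V·A = 0.07097·(π/4·0.0069²) = 2.654e-06 m³/s = 2.65×10^-6 m³/s.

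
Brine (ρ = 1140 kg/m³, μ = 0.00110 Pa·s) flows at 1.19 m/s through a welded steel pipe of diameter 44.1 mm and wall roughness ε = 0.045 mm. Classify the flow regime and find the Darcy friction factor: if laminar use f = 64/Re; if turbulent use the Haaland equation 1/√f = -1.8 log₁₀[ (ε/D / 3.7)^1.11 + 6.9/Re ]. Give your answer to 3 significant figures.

Re = ρVD/μ = 1140·1.19·0.0441/0.0011 = 5.439e+04.
Re > 4000 → turbulent. ε/D = 4.5e-05/0.0441 = 0.00102; Haaland: 1/√f = -1.8 log₁₀[0.000112 + 0.000127] = 6.519, so f = 0.02353.

f ≈ 0.0235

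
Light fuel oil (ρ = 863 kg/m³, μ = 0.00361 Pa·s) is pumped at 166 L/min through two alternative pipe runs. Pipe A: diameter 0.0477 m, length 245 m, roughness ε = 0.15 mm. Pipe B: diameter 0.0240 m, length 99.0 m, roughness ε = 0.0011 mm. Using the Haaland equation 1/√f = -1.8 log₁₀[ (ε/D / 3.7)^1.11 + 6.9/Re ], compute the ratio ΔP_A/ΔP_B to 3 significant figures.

ΔP_A/ΔP_B ≈ 0.113

Pipe A: V = Q/A = 0.002767/0.001787 = 1.548 m/s; Re = 1.765e+04; ε/D = 0.00314; Haaland → f = 0.03197; ΔP_A = f(L/D)(ρV²/2) = 1.698e+05 Pa.
Pipe B: V = Q/A = 0.002767/0.0004524 = 6.116 m/s; Re = 3.509e+04; ε/D = 4.58e-05; Haaland → f = 0.02256; ΔP_B = f(L/D)(ρV²/2) = 1.502e+06 Pa.
ΔP_A/ΔP_B = 1.698e+05/1.502e+06 = 0.113.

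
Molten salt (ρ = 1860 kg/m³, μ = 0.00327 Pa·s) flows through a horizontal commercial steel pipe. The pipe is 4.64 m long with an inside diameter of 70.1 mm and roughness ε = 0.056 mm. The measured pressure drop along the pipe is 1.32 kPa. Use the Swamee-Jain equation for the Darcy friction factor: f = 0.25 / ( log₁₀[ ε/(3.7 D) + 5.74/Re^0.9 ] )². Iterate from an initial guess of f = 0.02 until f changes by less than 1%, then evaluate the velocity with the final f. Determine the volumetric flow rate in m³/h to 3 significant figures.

Q ≈ 12.9 m³/h

Rearranging Darcy-Weisbach: V = √(2·ΔP·D/(f·L·ρ)). With ε/D = 5.6e-05/0.0701 = 0.000799, iterate starting from f = 0.02:
  f = 0.02 → V = √(2·1320·0.0701/(0.02·4.64·1860)) = 1.035 m/s; Re = ρVD/μ = 4.129e+04; f → 0.02428
  f = 0.02428 → V = 0.9398 m/s; Re = 3.747e+04; f → 0.02466
  f = 0.02466 → V = 0.9324 m/s; Re = 3.718e+04; f → 0.0247
Converged (Δf/f < 1%). With the final f = 0.0247: V = √(2·1320·0.0701/(0.0247·4.64·1860)) = 0.9318 m/s.
Q = V·A = 0.9318·(π/4·0.0701²) = 0.003596 m³/s = 12.9 m³/h.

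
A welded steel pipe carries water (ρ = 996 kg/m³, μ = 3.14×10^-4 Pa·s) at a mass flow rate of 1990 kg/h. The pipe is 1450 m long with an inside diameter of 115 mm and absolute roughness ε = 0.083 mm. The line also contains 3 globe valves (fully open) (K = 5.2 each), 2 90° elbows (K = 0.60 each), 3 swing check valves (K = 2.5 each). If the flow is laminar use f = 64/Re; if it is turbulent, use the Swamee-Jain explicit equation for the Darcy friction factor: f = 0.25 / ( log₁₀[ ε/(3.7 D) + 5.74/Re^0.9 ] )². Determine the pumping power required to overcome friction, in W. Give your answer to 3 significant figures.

P ≈ 0.294 W

ṁ = 1990 kg/h = 1990/3600 = 0.5528 kg/s.
A = πD²/4 = π(0.115)²/4 = 0.01039 m²; mean velocity V = ṁ/(ρA) = 0.5528/(996 · 0.01039) = 0.05343 m/s.
Reynolds number Re = ρVD/μ = 996 · 0.05343 · 0.115 / 0.000314 = 1.949e+04.
Re > 4000 → turbulent. Relative roughness ε/D = 8.3e-05/0.115 = 0.000722. Swamee-Jain: f = 0.25/(log₁₀[0.000722/3.7 + 5.74/1.949e+04^0.9])² = 0.25/(log₁₀[0.000195 + 0.000791])² = 0.25/(-3.006)² = 0.02766.
Total minor-loss coefficient ΣK = 3·5.2 + 2·0.6 + 3·2.5 = 24.3.
ΔP = [f·L/D + ΣK]·(ρV²/2) = [0.02766·1450/0.115 + 24.3]·(996·0.05343²/2) = [348.8 + 24.3]·1.422 = 530.5 Pa.
Q = ṁ/ρ = 0.5528/996 = 0.000555 m³/s.
Pumping power P = QΔP = 0.000555·530.5 = 0.2944 W = 0.294 W.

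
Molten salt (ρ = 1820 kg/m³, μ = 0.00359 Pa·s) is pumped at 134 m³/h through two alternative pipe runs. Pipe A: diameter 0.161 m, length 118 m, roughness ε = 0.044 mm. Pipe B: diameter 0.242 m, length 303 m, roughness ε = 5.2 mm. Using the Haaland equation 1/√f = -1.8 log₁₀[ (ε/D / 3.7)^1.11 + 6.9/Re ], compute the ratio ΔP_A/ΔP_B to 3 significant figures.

Pipe A: V = Q/A = 0.03722/0.02036 = 1.828 m/s; Re = 1.492e+05; ε/D = 0.000273; Haaland → f = 0.01799; ΔP_A = f(L/D)(ρV²/2) = 4.012e+04 Pa.
Pipe B: V = Q/A = 0.03722/0.046 = 0.8092 m/s; Re = 9.928e+04; ε/D = 0.0215; Haaland → f = 0.05047; ΔP_B = f(L/D)(ρV²/2) = 3.766e+04 Pa.
ΔP_A/ΔP_B = 4.012e+04/3.766e+04 = 1.07.

ΔP_A/ΔP_B ≈ 1.07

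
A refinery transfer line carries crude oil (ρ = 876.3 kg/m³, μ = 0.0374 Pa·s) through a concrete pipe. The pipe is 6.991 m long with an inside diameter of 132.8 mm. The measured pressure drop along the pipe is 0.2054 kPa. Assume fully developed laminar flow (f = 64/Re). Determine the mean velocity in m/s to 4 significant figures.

For laminar flow, f = 64/Re with Re = ρVD/μ, so Darcy-Weisbach reduces to ΔP = 32μLV/D². Solving for V: V = ΔP·D²/(32μL) = 205.4·(0.1328)²/(32·0.0374·6.991) = 0.4329 m/s.
Check: Re = ρVD/μ = 876.3·0.4329·0.1328/0.0374 = 1347 < 2300, so the laminar assumption holds.

V ≈ 0.4329 m/s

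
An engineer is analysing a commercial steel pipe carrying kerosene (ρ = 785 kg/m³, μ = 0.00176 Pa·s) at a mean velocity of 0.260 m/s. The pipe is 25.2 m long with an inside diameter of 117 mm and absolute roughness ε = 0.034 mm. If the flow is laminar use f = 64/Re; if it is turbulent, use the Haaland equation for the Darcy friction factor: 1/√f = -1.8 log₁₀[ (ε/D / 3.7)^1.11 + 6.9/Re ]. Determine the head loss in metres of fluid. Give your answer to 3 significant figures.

h_f ≈ 0.0214 m

Reynolds number Re = ρVD/μ = 785 · 0.26 · 0.117 / 0.00176 = 1.357e+04.
Re > 4000 → turbulent. Relative roughness ε/D = 3.4e-05/0.117 = 0.000291. Haaland: 1/√f = -1.8 log₁₀[(0.000291/3.7)^1.11 + 6.9/1.357e+04] = -1.8 log₁₀[2.78e-05 + 0.000509] = 5.887, so f = 0.02885.
Darcy-Weisbach: ΔP = f(L/D)(ρV²/2) = 0.02885·(25.2/0.117)·(785·0.26²/2) = 0.02885·215.4·26.53 = 164.9 Pa.
Head loss h_f = ΔP/(ρg) = 164.9/(785·9.81) = 0.0214 m.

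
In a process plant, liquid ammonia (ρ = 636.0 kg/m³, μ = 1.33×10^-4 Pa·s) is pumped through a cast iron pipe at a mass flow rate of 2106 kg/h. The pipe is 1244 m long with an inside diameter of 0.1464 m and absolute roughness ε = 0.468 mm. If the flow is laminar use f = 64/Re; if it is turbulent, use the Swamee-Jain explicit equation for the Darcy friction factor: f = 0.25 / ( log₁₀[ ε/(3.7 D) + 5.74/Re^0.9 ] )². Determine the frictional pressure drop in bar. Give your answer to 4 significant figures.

ṁ = 2106 kg/h = 2106/3600 = 0.585 kg/s.
A = πD²/4 = π(0.1464)²/4 = 0.01683 m²; mean velocity V = ṁ/(ρA) = 0.585/(636 · 0.01683) = 0.05464 m/s.
Reynolds number Re = ρVD/μ = 636 · 0.05464 · 0.1464 / 0.000133 = 3.825e+04.
Re > 4000 → turbulent. Relative roughness ε/D = 0.000468/0.1464 = 0.0032. Swamee-Jain: f = 0.25/(log₁₀[0.0032/3.7 + 5.74/3.825e+04^0.9])² = 0.25/(log₁₀[0.000864 + 0.000431])² = 0.25/(-2.888)² = 0.02998.
Darcy-Weisbach: ΔP = f(L/D)(ρV²/2) = 0.02998·(1244/0.1464)·(636·0.05464²/2) = 0.02998·8497·0.9495 = 241.9 Pa.
ΔP = 241.9 Pa = 0.002419 bar.

ΔP ≈ 0.002419 bar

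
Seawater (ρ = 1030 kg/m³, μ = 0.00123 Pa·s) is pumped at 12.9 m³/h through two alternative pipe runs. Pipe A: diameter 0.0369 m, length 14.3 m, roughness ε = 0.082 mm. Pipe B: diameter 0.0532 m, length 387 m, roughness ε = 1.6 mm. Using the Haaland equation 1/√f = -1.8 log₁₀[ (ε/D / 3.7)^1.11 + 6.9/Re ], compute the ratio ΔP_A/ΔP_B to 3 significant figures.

Pipe A: V = Q/A = 0.003583/0.001069 = 3.351 m/s; Re = 1.035e+05; ε/D = 0.00222; Haaland → f = 0.02551; ΔP_A = f(L/D)(ρV²/2) = 5.716e+04 Pa.
Pipe B: V = Q/A = 0.003583/0.002223 = 1.612 m/s; Re = 7.182e+04; ε/D = 0.0301; Haaland → f = 0.05778; ΔP_B = f(L/D)(ρV²/2) = 5.625e+05 Pa.
ΔP_A/ΔP_B = 5.716e+04/5.625e+05 = 0.102.

ΔP_A/ΔP_B ≈ 0.102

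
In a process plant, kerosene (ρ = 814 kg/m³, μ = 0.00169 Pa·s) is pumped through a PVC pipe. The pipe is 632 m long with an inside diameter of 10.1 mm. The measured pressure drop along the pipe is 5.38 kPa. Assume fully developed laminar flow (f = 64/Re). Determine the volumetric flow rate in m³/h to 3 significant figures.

For laminar flow, f = 64/Re with Re = ρVD/μ, so Darcy-Weisbach reduces to ΔP = 32μLV/D². Solving for V: V = ΔP·D²/(32μL) = 5380·(0.0101)²/(32·0.00169·632) = 0.01606 m/s.
Check: Re = ρVD/μ = 814·0.01606·0.0101/0.00169 = 78.11 < 2300, so the laminar assumption holds.
Q = V·A = 0.01606·(π/4·0.0101²) = 1.286e-06 m³/s = 0.00463 m³/h.

Q ≈ 0.00463 m³/h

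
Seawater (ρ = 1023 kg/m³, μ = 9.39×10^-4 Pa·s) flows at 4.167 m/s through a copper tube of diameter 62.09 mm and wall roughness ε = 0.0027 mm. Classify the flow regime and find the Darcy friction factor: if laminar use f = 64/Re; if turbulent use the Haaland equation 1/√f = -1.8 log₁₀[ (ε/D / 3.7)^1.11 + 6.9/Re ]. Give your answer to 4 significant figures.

Re = ρVD/μ = 1023·4.167·0.06209/0.000939 = 2.819e+05.
Re > 4000 → turbulent. ε/D = 2.7e-06/0.06209 = 4.35e-05; Haaland: 1/√f = -1.8 log₁₀[3.37e-06 + 2.45e-05] = 8.199, so f = 0.01487.

f ≈ 0.01487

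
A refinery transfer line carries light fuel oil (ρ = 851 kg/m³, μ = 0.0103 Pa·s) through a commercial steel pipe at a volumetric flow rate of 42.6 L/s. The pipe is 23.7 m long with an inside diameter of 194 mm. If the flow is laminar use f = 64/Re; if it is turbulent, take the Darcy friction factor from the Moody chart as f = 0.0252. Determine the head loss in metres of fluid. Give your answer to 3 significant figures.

h_f ≈ 0.326 m

Q = 42.6 L/s = 42.6/1000 = 0.0426 m³/s.
Cross-sectional area A = πD²/4 = π(0.194)²/4 = 0.02956 m²; mean velocity V = Q/A = 0.0426/0.02956 = 1.441 m/s.
Reynolds number Re = ρVD/μ = 851 · 1.441 · 0.194 / 0.0103 = 2.31e+04.
Re > 4000 → turbulent; use the Moody-chart value f = 0.0252.
Darcy-Weisbach: ΔP = f(L/D)(ρV²/2) = 0.0252·(23.7/0.194)·(851·1.441²/2) = 0.0252·122.2·883.8 = 2721 Pa.
Head loss h_f = ΔP/(ρg) = 2721/(851·9.81) = 0.326 m.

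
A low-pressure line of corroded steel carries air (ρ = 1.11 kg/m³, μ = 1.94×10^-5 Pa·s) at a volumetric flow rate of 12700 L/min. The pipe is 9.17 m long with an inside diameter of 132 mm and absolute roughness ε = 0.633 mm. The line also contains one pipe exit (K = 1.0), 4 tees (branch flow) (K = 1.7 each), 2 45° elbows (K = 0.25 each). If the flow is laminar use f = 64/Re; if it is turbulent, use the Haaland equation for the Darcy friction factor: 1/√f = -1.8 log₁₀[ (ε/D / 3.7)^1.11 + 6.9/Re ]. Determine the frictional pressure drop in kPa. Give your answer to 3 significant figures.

ΔP ≈ 1.39 kPa

Q = 12700 L/min = 12700/60000 = 0.2117 m³/s.
Cross-sectional area A = πD²/4 = π(0.132)²/4 = 0.01368 m²; mean velocity V = Q/A = 0.2117/0.01368 = 15.47 m/s.
Reynolds number Re = ρVD/μ = 1.11 · 15.47 · 0.132 / 1.94e-05 = 1.168e+05.
Re > 4000 → turbulent. Relative roughness ε/D = 0.000633/0.132 = 0.0048. Haaland: 1/√f = -1.8 log₁₀[(0.0048/3.7)^1.11 + 6.9/1.168e+05] = -1.8 log₁₀[0.000624 + 5.91e-05] = 5.698, so f = 0.0308.
Total minor-loss coefficient ΣK = 1·1 + 4·1.7 + 2·0.25 = 8.3.
ΔP = [f·L/D + ΣK]·(ρV²/2) = [0.0308·9.17/0.132 + 8.3]·(1.11·15.47²/2) = [2.14 + 8.3]·132.8 = 1386 Pa.
ΔP = 1386 Pa = 1.39 kPa.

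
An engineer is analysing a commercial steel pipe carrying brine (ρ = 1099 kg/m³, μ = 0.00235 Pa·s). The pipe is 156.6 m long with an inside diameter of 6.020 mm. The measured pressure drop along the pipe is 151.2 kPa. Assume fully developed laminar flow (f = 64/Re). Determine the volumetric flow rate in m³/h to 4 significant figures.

For laminar flow, f = 64/Re with Re = ρVD/μ, so Darcy-Weisbach reduces to ΔP = 32μLV/D². Solving for V: V = ΔP·D²/(32μL) = 1.512e+05·(0.00602)²/(32·0.00235·156.6) = 0.4653 m/s.
Check: Re = ρVD/μ = 1099·0.4653·0.00602/0.00235 = 1310 < 2300, so the laminar assumption holds.
Q = V·A = 0.4653·(π/4·0.00602²) = 1.324e-05 m³/s = 0.04768 m³/h.

Q ≈ 0.04768 m³/h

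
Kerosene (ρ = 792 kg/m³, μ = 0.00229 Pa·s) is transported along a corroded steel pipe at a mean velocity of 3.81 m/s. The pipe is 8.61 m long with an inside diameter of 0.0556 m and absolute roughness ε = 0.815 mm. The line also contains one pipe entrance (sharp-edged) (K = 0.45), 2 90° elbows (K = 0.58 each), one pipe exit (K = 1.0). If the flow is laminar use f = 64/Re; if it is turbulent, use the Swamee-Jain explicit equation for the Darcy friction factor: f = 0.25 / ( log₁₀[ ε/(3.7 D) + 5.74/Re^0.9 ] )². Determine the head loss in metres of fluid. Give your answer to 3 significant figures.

h_f ≈ 7.00 m

Reynolds number Re = ρVD/μ = 792 · 3.81 · 0.0556 / 0.00229 = 7.326e+04.
Re > 4000 → turbulent. Relative roughness ε/D = 0.000815/0.0556 = 0.0147. Swamee-Jain: f = 0.25/(log₁₀[0.0147/3.7 + 5.74/7.326e+04^0.9])² = 0.25/(log₁₀[0.00396 + 0.00024])² = 0.25/(-2.377)² = 0.04426.
Total minor-loss coefficient ΣK = 1·0.45 + 2·0.58 + 1·1 = 2.61.
ΔP = [f·L/D + ΣK]·(ρV²/2) = [0.04426·8.61/0.0556 + 2.61]·(792·3.81²/2) = [6.854 + 2.61]·5748 = 5.441e+04 Pa.
Head loss h_f = ΔP/(ρg) = 5.441e+04/(792·9.81) = 7.00 m.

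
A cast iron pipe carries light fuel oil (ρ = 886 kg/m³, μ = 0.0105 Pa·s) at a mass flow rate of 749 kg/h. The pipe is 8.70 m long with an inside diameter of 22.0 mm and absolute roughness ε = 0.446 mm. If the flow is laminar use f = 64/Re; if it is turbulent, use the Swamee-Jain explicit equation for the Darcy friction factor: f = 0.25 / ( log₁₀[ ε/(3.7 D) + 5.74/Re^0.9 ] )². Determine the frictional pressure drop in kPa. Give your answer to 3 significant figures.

ΔP ≈ 3.73 kPa

ṁ = 749 kg/h = 749/3600 = 0.2081 kg/s.
A = πD²/4 = π(0.022)²/4 = 0.0003801 m²; mean velocity V = ṁ/(ρA) = 0.2081/(886 · 0.0003801) = 0.6177 m/s.
Reynolds number Re = ρVD/μ = 886 · 0.6177 · 0.022 / 0.0105 = 1147.
Re < 2300 → laminar flow, so f = 64/Re = 64/1147 = 0.05581 (the turbulent correlation is not needed).
Darcy-Weisbach: ΔP = f(L/D)(ρV²/2) = 0.05581·(8.7/0.022)·(886·0.6177²/2) = 0.05581·395.5·169.1 = 3731 Pa.
ΔP = 3731 Pa = 3.73 kPa.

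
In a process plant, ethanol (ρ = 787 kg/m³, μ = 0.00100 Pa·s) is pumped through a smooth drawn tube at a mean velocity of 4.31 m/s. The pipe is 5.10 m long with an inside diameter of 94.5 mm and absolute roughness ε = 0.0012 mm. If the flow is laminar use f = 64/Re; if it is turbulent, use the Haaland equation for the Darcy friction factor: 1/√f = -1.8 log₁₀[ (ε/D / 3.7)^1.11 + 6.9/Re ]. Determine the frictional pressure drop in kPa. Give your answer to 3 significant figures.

ΔP ≈ 5.63 kPa

Reynolds number Re = ρVD/μ = 787 · 4.31 · 0.0945 / 0.001 = 3.205e+05.
Re > 4000 → turbulent. Relative roughness ε/D = 1.2e-06/0.0945 = 1.27e-05. Haaland: 1/√f = -1.8 log₁₀[(1.27e-05/3.7)^1.11 + 6.9/3.205e+05] = -1.8 log₁₀[8.6e-07 + 2.15e-05] = 8.37, so f = 0.01427.
Darcy-Weisbach: ΔP = f(L/D)(ρV²/2) = 0.01427·(5.1/0.0945)·(787·4.31²/2) = 0.01427·53.97·7310 = 5631 Pa.
ΔP = 5631 Pa = 5.63 kPa.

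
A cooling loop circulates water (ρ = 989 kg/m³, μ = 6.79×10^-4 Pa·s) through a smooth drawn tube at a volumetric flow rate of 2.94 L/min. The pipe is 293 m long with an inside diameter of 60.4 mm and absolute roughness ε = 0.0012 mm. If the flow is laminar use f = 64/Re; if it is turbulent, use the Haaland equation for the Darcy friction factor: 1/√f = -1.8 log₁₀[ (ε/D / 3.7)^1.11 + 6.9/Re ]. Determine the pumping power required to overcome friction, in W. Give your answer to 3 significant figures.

P ≈ 0.00146 W

Q = 2.94 L/min = 2.94/60000 = 4.9e-05 m³/s.
Cross-sectional area A = πD²/4 = π(0.0604)²/4 = 0.002865 m²; mean velocity V = Q/A = 4.9e-05/0.002865 = 0.0171 m/s.
Reynolds number Re = ρVD/μ = 989 · 0.0171 · 0.0604 / 0.000679 = 1505.
Re < 2300 → laminar flow, so f = 64/Re = 64/1505 = 0.04254 (the turbulent correlation is not needed).
Darcy-Weisbach: ΔP = f(L/D)(ρV²/2) = 0.04254·(293/0.0604)·(989·0.0171²/2) = 0.04254·4851·0.1446 = 29.84 Pa.
Pumping power P = QΔP = 4.9e-05·29.84 = 0.001462 W = 0.00146 W.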